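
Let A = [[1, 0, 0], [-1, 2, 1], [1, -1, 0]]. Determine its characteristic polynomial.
χ_A(x) = (x - 1)^3

xI - A = [[x - 1, 0, 0], [1, x - 2, -1], [-1, 1, x]].

Expanding det(xI - A) along the first row:
det(xI - A) = + (x - 1)·det([[x - 2, -1], [1, x]]) - (0)·det([[1, -1], [-1, x]]) + (0)·det([[1, x - 2], [-1, 1]]).

Evaluating gives χ_A(x) = x^3 - 3x^2 + 3x - 1 = (x - 1)^3.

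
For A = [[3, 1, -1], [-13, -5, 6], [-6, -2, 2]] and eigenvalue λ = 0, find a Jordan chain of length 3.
v_1 = [[1, -4, -1]]^T, v_2 = [[0, 1, 0]]^T, v_3 = [[1, -5, -2]]^T

We seek v_1 ∈ ker(A^3) \ ker(A^2), then set v_{i+1} = A v_i.

One such chain is v_1 = [[1, -4, -1]]^T, v_2 = [[0, 1, 0]]^T, v_3 = [[1, -5, -2]]^T. Check: A v_3 = [[0, 0, 0]]^T = 0.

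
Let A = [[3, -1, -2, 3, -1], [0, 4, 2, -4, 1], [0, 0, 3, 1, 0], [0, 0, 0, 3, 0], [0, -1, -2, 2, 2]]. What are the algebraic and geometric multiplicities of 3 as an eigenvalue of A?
algebraic multiplicity 5, geometric multiplicity 3

The characteristic polynomial is (x - 3)^5, so the factor x - 3 appears with exponent 5: the algebraic multiplicity is 5.

rank(A - 3I) = 2, so the eigenspace has dimension 5 - 2 = 3: the geometric multiplicity is 3.

Since 3 < 5, A is not diagonalizable.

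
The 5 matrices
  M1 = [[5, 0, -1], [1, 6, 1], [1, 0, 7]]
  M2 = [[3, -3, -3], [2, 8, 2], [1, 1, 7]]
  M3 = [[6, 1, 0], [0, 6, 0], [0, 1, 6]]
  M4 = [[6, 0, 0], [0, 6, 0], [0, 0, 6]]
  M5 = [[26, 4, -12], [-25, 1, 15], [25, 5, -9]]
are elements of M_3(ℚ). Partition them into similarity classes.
Characteristic polynomials: χ_{M1} = (x - 6)^3, χ_{M2} = (x - 6)^3, χ_{M3} = (x - 6)^3, χ_{M4} = (x - 6)^3, χ_{M5} = (x - 6)^3.

{M1, M2, M3, M5}: invariant factors x - 6, (x - 6)^2.

{M4}: invariant factors x - 6, x - 6, x - 6.

Matrices are similar if and only if their invariant-factor lists agree; the partition into similarity classes is {M1, M2, M3, M5}, {M4}.

2 classes: {M1, M2, M3, M5}, {M4}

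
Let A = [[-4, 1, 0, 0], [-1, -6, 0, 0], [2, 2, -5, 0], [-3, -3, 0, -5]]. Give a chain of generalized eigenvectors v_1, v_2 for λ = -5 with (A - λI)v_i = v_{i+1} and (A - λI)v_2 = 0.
We seek v_1 ∈ ker((A + 5I)^2) \ ker(A + 5I), then set v_{i+1} = (A + 5I) v_i.

One such chain is v_1 = [[0, 1, -1, 1]]^T, v_2 = [[1, -1, 2, -3]]^T. Check: (A + 5I) v_2 = [[0, 0, 0, 0]]^T = 0.

v_1 = [[0, 1, -1, 1]]^T, v_2 = [[1, -1, 2, -3]]^T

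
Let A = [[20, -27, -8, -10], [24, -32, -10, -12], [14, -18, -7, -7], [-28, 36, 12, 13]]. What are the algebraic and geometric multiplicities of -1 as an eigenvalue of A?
The characteristic polynomial is (x + 1)^2(x + 2)^2, so the factor x + 1 appears with exponent 2: the algebraic multiplicity is 2.

rank(A + I) = 3, so the eigenspace has dimension 4 - 3 = 1: the geometric multiplicity is 1.

Since 1 < 2, A is not diagonalizable.

algebraic multiplicity 2, geometric multiplicity 1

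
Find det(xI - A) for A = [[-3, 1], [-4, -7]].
xI - A = [[x + 3, -1], [4, x + 7]].

Expanding det(xI - A) along the first row:
det(xI - A) = + (x + 3)·det([[x + 7]]) - (-1)·det([[4]]).

Evaluating gives χ_A(x) = x^2 + 10x + 25 = (x + 5)^2.

χ_A(x) = (x + 5)^2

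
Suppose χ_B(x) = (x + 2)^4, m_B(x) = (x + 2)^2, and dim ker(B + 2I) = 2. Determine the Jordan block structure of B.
Jordan blocks: (-2, 2), (-2, 2)

λ = -2: algebraic multiplicity 4 (exponent in χ_B), largest block size 2 (exponent in m_B), 2 blocks (geometric multiplicity). These force block sizes [2, 2].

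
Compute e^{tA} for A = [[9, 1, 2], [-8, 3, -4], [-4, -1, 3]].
A has Jordan form J = [[5, 1, 0], [0, 5, 0], [0, 0, 5]] with A = PJP^{-1}, so e^{tA} = P e^{tJ} P^{-1}.

For a Jordan block J_k(λ), e^{tJ_k(λ)} = e^{λt} · (I + tN + t^2 N^2/2! + ... + t^{k-1} N^{k-1}/(k-1)!) where N is the nilpotent superdiagonal part.

Assembling the blocks and conjugating back gives the entries of e^{tA} as shown above.

e^{tA} = [[(4*t + 1)*e^{5*t}, t*e^{5*t}, 2*t*e^{5*t}], [-8*t*e^{5*t}, (1 - 2*t)*e^{5*t}, -4*t*e^{5*t}], [-4*t*e^{5*t}, -t*e^{5*t}, (1 - 2*t)*e^{5*t}]]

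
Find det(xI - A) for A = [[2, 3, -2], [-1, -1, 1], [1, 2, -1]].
χ_A(x) = x^3

xI - A = [[x - 2, -3, 2], [1, x + 1, -1], [-1, -2, x + 1]].

Expanding det(xI - A) along the first row:
det(xI - A) = + (x - 2)·det([[x + 1, -1], [-2, x + 1]]) - (-3)·det([[1, -1], [-1, x + 1]]) + (2)·det([[1, x + 1], [-1, -2]]).

Evaluating gives χ_A(x) = x^3.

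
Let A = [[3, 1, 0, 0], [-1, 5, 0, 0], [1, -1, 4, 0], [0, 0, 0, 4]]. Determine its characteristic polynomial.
χ_A(x) = (x - 4)^4

xI - A = [[x - 3, -1, 0, 0], [1, x - 5, 0, 0], [-1, 1, x - 4, 0], [0, 0, 0, x - 4]].

Expanding det(xI - A) along the first row:
det(xI - A) = + (x - 3)·det([[x - 5, 0, 0], [1, x - 4, 0], [0, 0, x - 4]]) - (-1)·det([[1, 0, 0], [-1, x - 4, 0], [0, 0, x - 4]]) + (0)·det([[1, x - 5, 0], [-1, 1, 0], [0, 0, x - 4]]) - (0)·det([[1, x - 5, 0], [-1, 1, x - 4], [0, 0, 0]]).

Evaluating gives χ_A(x) = x^4 - 16x^3 + 96x^2 - 256x + 256 = (x - 4)^4.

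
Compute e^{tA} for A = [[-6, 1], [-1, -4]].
A has Jordan form J = [[-5, 1], [0, -5]] with A = PJP^{-1}, so e^{tA} = P e^{tJ} P^{-1}.

For a Jordan block J_k(λ), e^{tJ_k(λ)} = e^{λt} · (I + tN + t^2 N^2/2! + ... + t^{k-1} N^{k-1}/(k-1)!) where N is the nilpotent superdiagonal part.

Assembling the blocks and conjugating back gives the entries of e^{tA} as shown above.

e^{tA} = [[(1 - t)*e^{-5*t}, t*e^{-5*t}], [-t*e^{-5*t}, (t + 1)*e^{-5*t}]]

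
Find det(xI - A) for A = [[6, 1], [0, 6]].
χ_A(x) = (x - 6)^2

xI - A = [[x - 6, -1], [0, x - 6]].

Expanding det(xI - A) along the first row:
det(xI - A) = + (x - 6)·det([[x - 6]]) - (-1)·det([[0]]).

Evaluating gives χ_A(x) = x^2 - 12x + 36 = (x - 6)^2.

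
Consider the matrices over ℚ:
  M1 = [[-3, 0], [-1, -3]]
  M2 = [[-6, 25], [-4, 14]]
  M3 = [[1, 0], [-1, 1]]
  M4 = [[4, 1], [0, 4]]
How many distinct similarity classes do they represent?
3 classes: {M1}, {M2, M4}, {M3}

Characteristic polynomials: χ_{M1} = (x + 3)^2, χ_{M2} = (x - 4)^2, χ_{M3} = (x - 1)^2, χ_{M4} = (x - 4)^2.

{M1}: invariant factors (x + 3)^2.

{M2, M4}: invariant factors (x - 4)^2.

{M3}: invariant factors (x - 1)^2.

Matrices are similar if and only if their invariant-factor lists agree; the partition into similarity classes is {M1}, {M2, M4}, {M3}.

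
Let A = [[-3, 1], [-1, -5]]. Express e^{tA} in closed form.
A has Jordan form J = [[-4, 1], [0, -4]] with A = PJP^{-1}, so e^{tA} = P e^{tJ} P^{-1}.

For a Jordan block J_k(λ), e^{tJ_k(λ)} = e^{λt} · (I + tN + t^2 N^2/2! + ... + t^{k-1} N^{k-1}/(k-1)!) where N is the nilpotent superdiagonal part.

Assembling the blocks and conjugating back gives the entries of e^{tA} as shown above.

e^{tA} = [[(t + 1)*e^{-4*t}, t*e^{-4*t}], [-t*e^{-4*t}, (1 - t)*e^{-4*t}]]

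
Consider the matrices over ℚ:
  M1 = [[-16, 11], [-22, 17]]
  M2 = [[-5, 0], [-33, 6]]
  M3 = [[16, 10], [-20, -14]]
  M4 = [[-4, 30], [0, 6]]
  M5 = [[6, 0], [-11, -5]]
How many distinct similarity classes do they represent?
2 classes: {M1, M2, M5}, {M3, M4}

Characteristic polynomials: χ_{M1} = (x - 6)(x + 5), χ_{M2} = (x - 6)(x + 5), χ_{M3} = (x - 6)(x + 4), χ_{M4} = (x - 6)(x + 4), χ_{M5} = (x - 6)(x + 5).

{M1, M2, M5}: invariant factors (x - 6)(x + 5).

{M3, M4}: invariant factors (x - 6)(x + 4).

Matrices are similar if and only if their invariant-factor lists agree; the partition into similarity classes is {M1, M2, M5}, {M3, M4}.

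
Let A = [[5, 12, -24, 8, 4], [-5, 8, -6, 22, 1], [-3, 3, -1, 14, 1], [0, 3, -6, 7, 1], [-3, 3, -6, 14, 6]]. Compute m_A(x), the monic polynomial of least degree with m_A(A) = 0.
The characteristic polynomial factors as (x - 5)^5. The minimal polynomial is ∏(x - λ)^{k_λ} where k_λ is the size of the largest Jordan block at λ.

For λ = 5: rank(A - 5I) = 2, and the largest Jordan block has size 2 (the smallest k with rank((A - 5I)^k) = rank((A - 5I)^(k+1))).

So m_A(x) = (x - 5)^2.

m_A(x) = (x - 5)^2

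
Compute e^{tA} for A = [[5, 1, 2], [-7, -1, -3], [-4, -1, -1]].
A has Jordan form J = [[1, 1, 0], [0, 1, 1], [0, 0, 1]] with A = PJP^{-1}, so e^{tA} = P e^{tJ} P^{-1}.

For a Jordan block J_k(λ), e^{tJ_k(λ)} = e^{λt} · (I + tN + t^2 N^2/2! + ... + t^{k-1} N^{k-1}/(k-1)!) where N is the nilpotent superdiagonal part.

Assembling the blocks and conjugating back gives the entries of e^{tA} as shown above.

e^{tA} = [[(t^2 + 8*t + 2)*e^{t}/2, t*e^{t}, t*(t + 4)*e^{t}/2], [t*(-t - 7)*e^{t}, (1 - 2*t)*e^{t}, t*(-t - 3)*e^{t}], [t*(-t - 8)*e^{t}/2, -t*e^{t}, (-t^2 - 4*t + 2)*e^{t}/2]]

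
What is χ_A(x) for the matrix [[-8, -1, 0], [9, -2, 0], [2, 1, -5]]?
xI - A = [[x + 8, 1, 0], [-9, x + 2, 0], [-2, -1, x + 5]].

Expanding det(xI - A) along the first row:
det(xI - A) = + (x + 8)·det([[x + 2, 0], [-1, x + 5]]) - (1)·det([[-9, 0], [-2, x + 5]]) + (0)·det([[-9, x + 2], [-2, -1]]).

Evaluating gives χ_A(x) = x^3 + 15x^2 + 75x + 125 = (x + 5)^3.

χ_A(x) = (x + 5)^3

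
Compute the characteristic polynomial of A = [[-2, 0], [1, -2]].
χ_A(x) = (x + 2)^2

xI - A = [[x + 2, 0], [-1, x + 2]].

Expanding det(xI - A) along the first row:
det(xI - A) = + (x + 2)·det([[x + 2]]) - (0)·det([[-1]]).

Evaluating gives χ_A(x) = x^2 + 4x + 4 = (x + 2)^2.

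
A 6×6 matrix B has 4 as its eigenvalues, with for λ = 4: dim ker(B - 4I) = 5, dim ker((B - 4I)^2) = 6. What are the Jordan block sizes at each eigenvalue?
λ = 4: successive nullity increments [5, 1] count blocks of size ≥ k; block sizes are [2, 1, 1, 1, 1].

Jordan blocks: (4, 2), (4, 1), (4, 1), (4, 1), (4, 1)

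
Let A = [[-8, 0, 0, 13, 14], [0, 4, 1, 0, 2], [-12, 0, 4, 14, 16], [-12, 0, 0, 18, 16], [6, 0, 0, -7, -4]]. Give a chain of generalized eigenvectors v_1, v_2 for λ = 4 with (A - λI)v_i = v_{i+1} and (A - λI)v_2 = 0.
v_1 = [[-2, 0, -3, -4, 2]]^T, v_2 = [[0, 1, 0, 0, 0]]^T

We seek v_1 ∈ ker((A - 4I)^2) \ ker(A - 4I), then set v_{i+1} = (A - 4I) v_i.

One such chain is v_1 = [[-2, 0, -3, -4, 2]]^T, v_2 = [[0, 1, 0, 0, 0]]^T. Check: (A - 4I) v_2 = [[0, 0, 0, 0, 0]]^T = 0.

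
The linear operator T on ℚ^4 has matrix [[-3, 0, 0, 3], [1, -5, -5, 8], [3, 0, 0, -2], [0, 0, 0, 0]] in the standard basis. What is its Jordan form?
J = [[-5, 0, 0, 0], [0, -3, 0, 0], [0, 0, 0, 1], [0, 0, 0, 0]]

The characteristic polynomial is det(xI - A) = x^2(x + 3)(x + 5), so the eigenvalues are -5 (algebraic multiplicity 1), -3 (algebraic multiplicity 1), 0 (algebraic multiplicity 2).

For λ = -5: algebraic multiplicity 1 gives one 1×1 block.

For λ = -3: algebraic multiplicity 1 gives one 1×1 block.

For λ = 0: rank(A) = 3, rank(A^2) = 2. The eigenspace has dimension 4 - 3 = 1, so there is 1 Jordan block; the rank sequence gives block sizes [2].

Assembling the blocks gives the Jordan form J above.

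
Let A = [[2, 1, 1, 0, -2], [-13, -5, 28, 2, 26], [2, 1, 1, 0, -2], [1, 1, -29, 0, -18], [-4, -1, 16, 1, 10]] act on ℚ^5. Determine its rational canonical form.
The invariant factors of A (the non-unit diagonal entries of the Smith normal form of xI - A over ℚ[x]) are x^3(x - 4)^2, each dividing the next. The characteristic polynomial is their product, x^3(x - 4)^2.

The rational canonical form is the block-diagonal matrix of companion matrices C(f_i):
R = [[0, 0, 0, 0, 0], [1, 0, 0, 0, 0], [0, 1, 0, 0, 0], [0, 0, 1, 0, -16], [0, 0, 0, 1, 8]].

R = [[0, 0, 0, 0, 0], [1, 0, 0, 0, 0], [0, 1, 0, 0, 0], [0, 0, 1, 0, -16], [0, 0, 0, 1, 8]]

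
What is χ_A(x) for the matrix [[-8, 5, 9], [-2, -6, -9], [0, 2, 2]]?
χ_A(x) = (x + 4)^3

xI - A = [[x + 8, -5, -9], [2, x + 6, 9], [0, -2, x - 2]].

Expanding det(xI - A) along the first row:
det(xI - A) = + (x + 8)·det([[x + 6, 9], [-2, x - 2]]) - (-5)·det([[2, 9], [0, x - 2]]) + (-9)·det([[2, x + 6], [0, -2]]).

Evaluating gives χ_A(x) = x^3 + 12x^2 + 48x + 64 = (x + 4)^3.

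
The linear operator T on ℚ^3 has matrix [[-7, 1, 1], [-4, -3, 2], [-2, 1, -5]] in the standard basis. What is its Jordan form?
The characteristic polynomial is det(xI - A) = (x + 5)^3, so the eigenvalues are -5 (algebraic multiplicity 3).

For λ = -5: rank(A + 5I) = 2, rank((A + 5I)^2) = 1, rank((A + 5I)^3) = 0. The eigenspace has dimension 3 - 2 = 1, so there is 1 Jordan block; the rank sequence gives block sizes [3].

Assembling the blocks gives the Jordan form J above.

J = [[-5, 1, 0], [0, -5, 1], [0, 0, -5]]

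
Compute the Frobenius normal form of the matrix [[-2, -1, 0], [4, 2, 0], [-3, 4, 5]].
The invariant factors of A (the non-unit diagonal entries of the Smith normal form of xI - A over ℚ[x]) are x^2(x - 5), each dividing the next. The characteristic polynomial is their product, x^2(x - 5).

The rational canonical form is the block-diagonal matrix of companion matrices C(f_i):
R = [[0, 0, 0], [1, 0, 0], [0, 1, 5]].

R = [[0, 0, 0], [1, 0, 0], [0, 1, 5]]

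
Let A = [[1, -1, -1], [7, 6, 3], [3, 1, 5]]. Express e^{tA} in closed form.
A has Jordan form J = [[4, 1, 0], [0, 4, 1], [0, 0, 4]] with A = PJP^{-1}, so e^{tA} = P e^{tJ} P^{-1}.

For a Jordan block J_k(λ), e^{tJ_k(λ)} = e^{λt} · (I + tN + t^2 N^2/2! + ... + t^{k-1} N^{k-1}/(k-1)!) where N is the nilpotent superdiagonal part.

Assembling the blocks and conjugating back gives the entries of e^{tA} as shown above.

e^{tA} = [[(-t^2 - 6*t + 2)*e^{4*t}/2, -t*e^{4*t}, t*(-t - 2)*e^{4*t}/2], [t*(t + 7)*e^{4*t}, (2*t + 1)*e^{4*t}, t*(t + 3)*e^{4*t}], [t*(t + 6)*e^{4*t}/2, t*e^{4*t}, (t^2/2 + t + 1)*e^{4*t}]]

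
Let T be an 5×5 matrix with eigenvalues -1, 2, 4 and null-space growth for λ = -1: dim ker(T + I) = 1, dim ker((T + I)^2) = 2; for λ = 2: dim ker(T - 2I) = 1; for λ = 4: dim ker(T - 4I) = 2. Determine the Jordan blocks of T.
Jordan blocks: (-1, 2), (2, 1), (4, 1), (4, 1)

λ = -1: successive nullity increments [1, 1] count blocks of size ≥ k; block sizes are [2].
λ = 2: successive nullity increments [1] count blocks of size ≥ k; block sizes are [1].
λ = 4: successive nullity increments [2] count blocks of size ≥ k; block sizes are [1, 1].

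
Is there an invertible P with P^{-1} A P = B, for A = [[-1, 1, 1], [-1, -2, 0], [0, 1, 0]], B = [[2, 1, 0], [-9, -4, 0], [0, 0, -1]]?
No.

Both have characteristic polynomial (x + 1)^3, but the minimal polynomial of A is (x + 1)^3 while the minimal polynomial of B is (x + 1)^2. The minimal polynomial is a similarity invariant, so A and B are not similar.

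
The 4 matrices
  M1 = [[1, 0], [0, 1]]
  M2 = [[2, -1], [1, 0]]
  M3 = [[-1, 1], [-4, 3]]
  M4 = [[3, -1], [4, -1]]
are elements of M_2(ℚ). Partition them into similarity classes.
2 classes: {M1}, {M2, M3, M4}

Characteristic polynomials: χ_{M1} = (x - 1)^2, χ_{M2} = (x - 1)^2, χ_{M3} = (x - 1)^2, χ_{M4} = (x - 1)^2.

{M1}: invariant factors x - 1, x - 1.

{M2, M3, M4}: invariant factors (x - 1)^2.

Matrices are similar if and only if their invariant-factor lists agree; the partition into similarity classes is {M1}, {M2, M3, M4}.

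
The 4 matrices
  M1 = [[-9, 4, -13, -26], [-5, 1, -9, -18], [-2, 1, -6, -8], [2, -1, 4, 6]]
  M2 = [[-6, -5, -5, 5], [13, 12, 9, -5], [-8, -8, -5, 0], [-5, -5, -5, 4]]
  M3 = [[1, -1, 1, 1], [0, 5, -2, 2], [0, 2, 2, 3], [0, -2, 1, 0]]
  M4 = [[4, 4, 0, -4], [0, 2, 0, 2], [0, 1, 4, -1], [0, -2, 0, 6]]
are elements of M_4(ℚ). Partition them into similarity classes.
Characteristic polynomials: χ_{M1} = (x + 2)^4, χ_{M2} = (x - 4)(x - 3)(x + 1)^2, χ_{M3} = (x - 3)^2(x - 1)^2, χ_{M4} = (x - 4)^4.

{M1}: invariant factors x + 2, (x + 2)^3.

{M2}: invariant factors x + 1, (x - 4)(x - 3)(x + 1).

{M3}: invariant factors (x - 3)^2(x - 1)^2.

{M4}: invariant factors x - 4, x - 4, (x - 4)^2.

Matrices are similar if and only if their invariant-factor lists agree; the partition into similarity classes is {M1}, {M2}, {M3}, {M4}.

4 classes: {M1}, {M2}, {M3}, {M4}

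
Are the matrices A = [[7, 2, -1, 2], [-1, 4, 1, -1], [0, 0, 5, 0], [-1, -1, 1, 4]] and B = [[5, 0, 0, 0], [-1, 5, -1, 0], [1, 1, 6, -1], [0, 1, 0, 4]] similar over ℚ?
Yes.

Two matrices over a field are similar if and only if they have the same invariant factors.

Both A and B have characteristic polynomial (x - 5)^4 and minimal polynomial (x - 5)^3. Computing further, both have invariant factors x - 5, (x - 5)^3. Hence A and B are similar.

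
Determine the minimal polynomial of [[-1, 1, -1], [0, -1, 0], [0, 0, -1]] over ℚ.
The characteristic polynomial factors as (x + 1)^3. The minimal polynomial is ∏(x - λ)^{k_λ} where k_λ is the size of the largest Jordan block at λ.

For λ = -1: rank(A + I) = 1, and the largest Jordan block has size 2 (the smallest k with rank((A + I)^k) = rank((A + I)^(k+1))).

So m_A(x) = (x + 1)^2.

m_A(x) = (x + 1)^2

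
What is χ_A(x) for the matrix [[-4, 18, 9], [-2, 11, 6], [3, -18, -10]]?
χ_A(x) = (x + 1)^3

xI - A = [[x + 4, -18, -9], [2, x - 11, -6], [-3, 18, x + 10]].

Expanding det(xI - A) along the first row:
det(xI - A) = + (x + 4)·det([[x - 11, -6], [18, x + 10]]) - (-18)·det([[2, -6], [-3, x + 10]]) + (-9)·det([[2, x - 11], [-3, 18]]).

Evaluating gives χ_A(x) = x^3 + 3x^2 + 3x + 1 = (x + 1)^3.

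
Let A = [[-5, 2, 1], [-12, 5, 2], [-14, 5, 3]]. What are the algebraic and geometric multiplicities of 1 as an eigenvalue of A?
algebraic multiplicity 3, geometric multiplicity 1

The characteristic polynomial is (x - 1)^3, so the factor x - 1 appears with exponent 3: the algebraic multiplicity is 3.

rank(A - I) = 2, so the eigenspace has dimension 3 - 2 = 1: the geometric multiplicity is 1.

Since 1 < 3, A is not diagonalizable.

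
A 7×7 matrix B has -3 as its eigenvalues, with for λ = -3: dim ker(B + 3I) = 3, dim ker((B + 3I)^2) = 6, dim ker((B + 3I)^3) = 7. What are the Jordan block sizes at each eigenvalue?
λ = -3: successive nullity increments [3, 3, 1] count blocks of size ≥ k; block sizes are [3, 2, 2].

Jordan blocks: (-3, 3), (-3, 2), (-3, 2)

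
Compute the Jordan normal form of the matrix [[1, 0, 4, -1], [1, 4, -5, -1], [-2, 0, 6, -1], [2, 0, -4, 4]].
The characteristic polynomial is det(xI - A) = (x - 4)^3(x - 3), so the eigenvalues are 3 (algebraic multiplicity 1), 4 (algebraic multiplicity 3).

For λ = 3: algebraic multiplicity 1 gives one 1×1 block.

For λ = 4: rank(A - 4I) = 3, rank((A - 4I)^2) = 2, rank((A - 4I)^3) = 1. The eigenspace has dimension 4 - 3 = 1, so there is 1 Jordan block; the rank sequence gives block sizes [3].

Assembling the blocks gives the Jordan form J above.

J = [[3, 0, 0, 0], [0, 4, 1, 0], [0, 0, 4, 1], [0, 0, 0, 4]]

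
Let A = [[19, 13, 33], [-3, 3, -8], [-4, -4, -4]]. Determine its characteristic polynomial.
xI - A = [[x - 19, -13, -33], [3, x - 3, 8], [4, 4, x + 4]].

Expanding det(xI - A) along the first row:
det(xI - A) = + (x - 19)·det([[x - 3, 8], [4, x + 4]]) - (-13)·det([[3, 8], [4, x + 4]]) + (-33)·det([[3, x - 3], [4, 4]]).

Evaluating gives χ_A(x) = x^3 - 18x^2 + 108x - 216 = (x - 6)^3.

χ_A(x) = (x - 6)^3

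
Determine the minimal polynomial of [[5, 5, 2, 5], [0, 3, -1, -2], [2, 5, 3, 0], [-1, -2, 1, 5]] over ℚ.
The characteristic polynomial factors as (x - 4)^4. The minimal polynomial is ∏(x - λ)^{k_λ} where k_λ is the size of the largest Jordan block at λ.

For λ = 4: rank(A - 4I) = 2, and the largest Jordan block has size 2 (the smallest k with rank((A - 4I)^k) = rank((A - 4I)^(k+1))).

So m_A(x) = (x - 4)^2.

m_A(x) = (x - 4)^2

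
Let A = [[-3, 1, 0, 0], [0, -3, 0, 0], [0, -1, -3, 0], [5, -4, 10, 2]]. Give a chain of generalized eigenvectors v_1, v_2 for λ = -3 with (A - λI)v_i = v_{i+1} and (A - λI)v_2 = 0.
We seek v_1 ∈ ker((A + 3I)^2) \ ker(A + 3I), then set v_{i+1} = (A + 3I) v_i.

One such chain is v_1 = [[0, 1, -1, 3]]^T, v_2 = [[1, 0, -1, 1]]^T. Check: (A + 3I) v_2 = [[0, 0, 0, 0]]^T = 0.

v_1 = [[0, 1, -1, 3]]^T, v_2 = [[1, 0, -1, 1]]^T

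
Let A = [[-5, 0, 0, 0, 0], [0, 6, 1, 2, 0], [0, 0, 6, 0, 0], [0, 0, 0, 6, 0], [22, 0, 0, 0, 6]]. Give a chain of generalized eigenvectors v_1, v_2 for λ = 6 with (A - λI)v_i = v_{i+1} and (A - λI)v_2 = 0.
We seek v_1 ∈ ker((A - 6I)^2) \ ker(A - 6I), then set v_{i+1} = (A - 6I) v_i.

One such chain is v_1 = [[0, -1, 1, 0, -1]]^T, v_2 = [[0, 1, 0, 0, 0]]^T. Check: (A - 6I) v_2 = [[0, 0, 0, 0, 0]]^T = 0.

v_1 = [[0, -1, 1, 0, -1]]^T, v_2 = [[0, 1, 0, 0, 0]]^T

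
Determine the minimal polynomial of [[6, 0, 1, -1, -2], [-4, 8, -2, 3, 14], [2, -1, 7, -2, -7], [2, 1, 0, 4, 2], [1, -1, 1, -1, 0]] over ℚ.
m_A(x) = (x - 5)^3

The characteristic polynomial factors as (x - 5)^5. The minimal polynomial is ∏(x - λ)^{k_λ} where k_λ is the size of the largest Jordan block at λ.

For λ = 5: rank(A - 5I) = 3, and the largest Jordan block has size 3 (the smallest k with rank((A - 5I)^k) = rank((A - 5I)^(k+1))).

So m_A(x) = (x - 5)^3.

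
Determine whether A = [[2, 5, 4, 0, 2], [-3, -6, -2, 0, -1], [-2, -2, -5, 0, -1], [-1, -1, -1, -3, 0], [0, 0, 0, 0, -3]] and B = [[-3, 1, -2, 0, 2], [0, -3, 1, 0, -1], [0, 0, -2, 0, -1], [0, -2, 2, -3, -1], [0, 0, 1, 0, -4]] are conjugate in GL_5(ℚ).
Two matrices over a field are similar if and only if they have the same invariant factors.

Both A and B have characteristic polynomial (x + 3)^5 and minimal polynomial (x + 3)^3. Computing further, both have invariant factors (x + 3)^2, (x + 3)^3. Hence A and B are similar.

Yes.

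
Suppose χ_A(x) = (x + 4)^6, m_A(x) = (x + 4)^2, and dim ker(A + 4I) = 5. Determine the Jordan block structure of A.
λ = -4: algebraic multiplicity 6 (exponent in χ_A), largest block size 2 (exponent in m_A), 5 blocks (geometric multiplicity). These force block sizes [2, 1, 1, 1, 1].

Jordan blocks: (-4, 2), (-4, 1), (-4, 1), (-4, 1), (-4, 1)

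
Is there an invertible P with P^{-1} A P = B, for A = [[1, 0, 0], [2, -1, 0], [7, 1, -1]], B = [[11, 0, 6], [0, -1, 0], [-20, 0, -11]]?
Both have characteristic polynomial (x - 1)(x + 1)^2, but the minimal polynomial of A is (x - 1)(x + 1)^2 while the minimal polynomial of B is (x - 1)(x + 1). The minimal polynomial is a similarity invariant, so A and B are not similar.

No.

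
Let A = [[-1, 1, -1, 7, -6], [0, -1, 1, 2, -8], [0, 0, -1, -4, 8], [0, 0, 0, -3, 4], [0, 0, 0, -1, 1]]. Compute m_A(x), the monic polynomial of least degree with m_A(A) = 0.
m_A(x) = (x + 1)^3

The characteristic polynomial factors as (x + 1)^5. The minimal polynomial is ∏(x - λ)^{k_λ} where k_λ is the size of the largest Jordan block at λ.

For λ = -1: rank(A + I) = 3, and the largest Jordan block has size 3 (the smallest k with rank((A + I)^k) = rank((A + I)^(k+1))).

So m_A(x) = (x + 1)^3.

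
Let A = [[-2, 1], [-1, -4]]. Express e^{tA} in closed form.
A has Jordan form J = [[-3, 1], [0, -3]] with A = PJP^{-1}, so e^{tA} = P e^{tJ} P^{-1}.

For a Jordan block J_k(λ), e^{tJ_k(λ)} = e^{λt} · (I + tN + t^2 N^2/2! + ... + t^{k-1} N^{k-1}/(k-1)!) where N is the nilpotent superdiagonal part.

Assembling the blocks and conjugating back gives the entries of e^{tA} as shown above.

e^{tA} = [[(t + 1)*e^{-3*t}, t*e^{-3*t}], [-t*e^{-3*t}, (1 - t)*e^{-3*t}]]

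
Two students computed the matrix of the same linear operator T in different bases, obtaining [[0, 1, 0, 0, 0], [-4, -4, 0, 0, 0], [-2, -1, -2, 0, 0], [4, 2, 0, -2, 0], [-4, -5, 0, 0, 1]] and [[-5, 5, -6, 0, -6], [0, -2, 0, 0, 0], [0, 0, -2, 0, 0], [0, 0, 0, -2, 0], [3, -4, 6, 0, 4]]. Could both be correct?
Yes.

Two matrices over a field are similar if and only if they have the same invariant factors.

Both A and B have characteristic polynomial (x - 1)(x + 2)^4 and minimal polynomial (x - 1)(x + 2)^2. Computing further, both have invariant factors x + 2, x + 2, (x - 1)(x + 2)^2. Hence A and B are similar.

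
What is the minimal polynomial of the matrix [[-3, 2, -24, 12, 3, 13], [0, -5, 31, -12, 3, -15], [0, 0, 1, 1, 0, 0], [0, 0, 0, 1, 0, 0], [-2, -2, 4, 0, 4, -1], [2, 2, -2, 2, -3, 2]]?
The characteristic polynomial factors as (x - 1)^5(x + 5). The minimal polynomial is ∏(x - λ)^{k_λ} where k_λ is the size of the largest Jordan block at λ.

For λ = -5: rank(A + 5I) = 5, and the largest Jordan block has size 1 (the smallest k with rank((A + 5I)^k) = rank((A + 5I)^(k+1))).
For λ = 1: rank(A - I) = 4, and the largest Jordan block has size 3 (the smallest k with rank((A - I)^k) = rank((A - I)^(k+1))).

So m_A(x) = (x - 1)^3(x + 5).

m_A(x) = (x - 1)^3(x + 5)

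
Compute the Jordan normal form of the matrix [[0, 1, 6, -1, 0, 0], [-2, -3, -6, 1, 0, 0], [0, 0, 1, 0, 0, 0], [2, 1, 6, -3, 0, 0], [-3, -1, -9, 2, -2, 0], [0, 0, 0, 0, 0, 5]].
J = [[-2, 1, 0, 0, 0, 0], [0, -2, 0, 0, 0, 0], [0, 0, -2, 1, 0, 0], [0, 0, 0, -2, 0, 0], [0, 0, 0, 0, 1, 0], [0, 0, 0, 0, 0, 5]]

The characteristic polynomial is det(xI - A) = (x - 5)(x - 1)(x + 2)^4, so the eigenvalues are -2 (algebraic multiplicity 4), 1 (algebraic multiplicity 1), 5 (algebraic multiplicity 1).

For λ = -2: rank(A + 2I) = 4, rank((A + 2I)^2) = 2. The eigenspace has dimension 6 - 4 = 2, so there are 2 Jordan blocks; the rank sequence gives block sizes [2, 2].

For λ = 1: algebraic multiplicity 1 gives one 1×1 block.

For λ = 5: algebraic multiplicity 1 gives one 1×1 block.

Assembling the blocks gives the Jordan form J above.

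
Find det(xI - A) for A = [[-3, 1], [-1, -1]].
xI - A = [[x + 3, -1], [1, x + 1]].

Expanding det(xI - A) along the first row:
det(xI - A) = + (x + 3)·det([[x + 1]]) - (-1)·det([[1]]).

Evaluating gives χ_A(x) = x^2 + 4x + 4 = (x + 2)^2.

χ_A(x) = (x + 2)^2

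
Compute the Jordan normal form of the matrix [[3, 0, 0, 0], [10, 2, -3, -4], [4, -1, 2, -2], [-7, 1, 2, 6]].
The characteristic polynomial is det(xI - A) = (x - 4)(x - 3)^3, so the eigenvalues are 3 (algebraic multiplicity 3), 4 (algebraic multiplicity 1).

For λ = 3: rank(A - 3I) = 2, rank((A - 3I)^2) = 1. The eigenspace has dimension 4 - 2 = 2, so there are 2 Jordan blocks; the rank sequence gives block sizes [2, 1].

For λ = 4: algebraic multiplicity 1 gives one 1×1 block.

Assembling the blocks gives the Jordan form J above.

J = [[3, 1, 0, 0], [0, 3, 0, 0], [0, 0, 3, 0], [0, 0, 0, 4]]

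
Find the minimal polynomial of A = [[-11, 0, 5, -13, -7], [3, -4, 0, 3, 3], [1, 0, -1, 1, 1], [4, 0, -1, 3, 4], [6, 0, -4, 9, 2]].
m_A(x) = (x + 1)^3(x + 4)

The characteristic polynomial factors as (x + 1)^3(x + 4)^2. The minimal polynomial is ∏(x - λ)^{k_λ} where k_λ is the size of the largest Jordan block at λ.

For λ = -4: rank(A + 4I) = 3, and the largest Jordan block has size 1 (the smallest k with rank((A + 4I)^k) = rank((A + 4I)^(k+1))).
For λ = -1: rank(A + I) = 4, and the largest Jordan block has size 3 (the smallest k with rank((A + I)^k) = rank((A + I)^(k+1))).

So m_A(x) = (x + 1)^3(x + 4).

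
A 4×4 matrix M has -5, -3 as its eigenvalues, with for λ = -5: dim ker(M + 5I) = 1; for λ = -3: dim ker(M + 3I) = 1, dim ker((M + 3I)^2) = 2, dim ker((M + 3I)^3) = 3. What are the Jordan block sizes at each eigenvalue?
λ = -5: successive nullity increments [1] count blocks of size ≥ k; block sizes are [1].
λ = -3: successive nullity increments [1, 1, 1] count blocks of size ≥ k; block sizes are [3].

Jordan blocks: (-5, 1), (-3, 3)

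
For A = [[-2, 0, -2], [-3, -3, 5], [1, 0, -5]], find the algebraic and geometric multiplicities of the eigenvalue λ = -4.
The characteristic polynomial is (x + 3)^2(x + 4), so the factor x + 4 appears with exponent 1: the algebraic multiplicity is 1.

rank(A + 4I) = 2, so the eigenspace has dimension 3 - 2 = 1: the geometric multiplicity is 1.

algebraic multiplicity 1, geometric multiplicity 1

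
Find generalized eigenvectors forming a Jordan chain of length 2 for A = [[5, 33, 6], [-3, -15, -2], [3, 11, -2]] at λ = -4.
We seek v_1 ∈ ker((A + 4I)^2) \ ker(A + 4I), then set v_{i+1} = (A + 4I) v_i.

One such chain is v_1 = [[-1, 0, 1]]^T, v_2 = [[-3, 1, -1]]^T. Check: (A + 4I) v_2 = [[0, 0, 0]]^T = 0.

v_1 = [[-1, 0, 1]]^T, v_2 = [[-3, 1, -1]]^T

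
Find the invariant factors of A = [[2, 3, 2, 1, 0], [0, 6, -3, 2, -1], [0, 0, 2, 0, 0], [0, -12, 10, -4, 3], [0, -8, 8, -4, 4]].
(x - 2)^2, (x - 2)^3

The Jordan structure of A has elementary divisors (x - 2)^3, (x - 2)^2. Arranging the block sizes at each eigenvalue in decreasing order and taking row products gives the invariant factors.

Invariant factors (smallest first, each dividing the next): (x - 2)^2, (x - 2)^3.

Check: the last factor (x - 2)^3 is the minimal polynomial, and the product (x - 2)^5 is the characteristic polynomial.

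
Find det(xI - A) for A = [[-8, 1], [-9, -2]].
xI - A = [[x + 8, -1], [9, x + 2]].

Expanding det(xI - A) along the first row:
det(xI - A) = + (x + 8)·det([[x + 2]]) - (-1)·det([[9]]).

Evaluating gives χ_A(x) = x^2 + 10x + 25 = (x + 5)^2.

χ_A(x) = (x + 5)^2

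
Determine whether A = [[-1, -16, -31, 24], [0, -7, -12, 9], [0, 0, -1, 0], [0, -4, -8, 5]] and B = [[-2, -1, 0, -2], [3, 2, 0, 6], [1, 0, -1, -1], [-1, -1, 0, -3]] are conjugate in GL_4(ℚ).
Two matrices over a field are similar if and only if they have the same invariant factors.

Both A and B have characteristic polynomial (x + 1)^4 and minimal polynomial (x + 1)^2. Computing further, both have invariant factors (x + 1)^2, (x + 1)^2. Hence A and B are similar.

Yes.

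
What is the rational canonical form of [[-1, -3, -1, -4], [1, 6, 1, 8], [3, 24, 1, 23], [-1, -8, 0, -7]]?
R = [[0, 0, 0, 5], [1, 0, 0, 6], [0, 1, 0, 1], [0, 0, 1, -1]]

The invariant factors of A (the non-unit diagonal entries of the Smith normal form of xI - A over ℚ[x]) are (x + 1)(x^3 - x - 5), each dividing the next. The characteristic polynomial is their product, (x + 1)(x^3 - x - 5).

The rational canonical form is the block-diagonal matrix of companion matrices C(f_i):
R = [[0, 0, 0, 5], [1, 0, 0, 6], [0, 1, 0, 1], [0, 0, 1, -1]].

Note the characteristic polynomial does not split into linear factors over ℚ, so A has no Jordan form over ℚ; the rational canonical form exists over any field.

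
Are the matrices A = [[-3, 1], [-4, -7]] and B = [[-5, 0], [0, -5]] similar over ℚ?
Both have characteristic polynomial (x + 5)^2, but the minimal polynomial of A is (x + 5)^2 while the minimal polynomial of B is x + 5. The minimal polynomial is a similarity invariant, so A and B are not similar.

No.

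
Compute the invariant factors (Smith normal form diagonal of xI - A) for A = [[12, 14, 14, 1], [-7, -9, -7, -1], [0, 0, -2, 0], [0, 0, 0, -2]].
x + 2, (x - 5)(x + 2)^2

The Jordan structure of A has elementary divisors (x + 2)^2, (x + 2), (x - 5). Arranging the block sizes at each eigenvalue in decreasing order and taking row products gives the invariant factors.

Invariant factors (smallest first, each dividing the next): x + 2, (x - 5)(x + 2)^2.

Check: the last factor (x - 5)(x + 2)^2 is the minimal polynomial, and the product (x - 5)(x + 2)^3 is the characteristic polynomial.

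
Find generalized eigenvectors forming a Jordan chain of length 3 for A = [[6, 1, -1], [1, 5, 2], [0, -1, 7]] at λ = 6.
v_1 = [[0, 0, 1]]^T, v_2 = [[-1, 2, 1]]^T, v_3 = [[1, -1, -1]]^T

We seek v_1 ∈ ker((A - 6I)^3) \ ker((A - 6I)^2), then set v_{i+1} = (A - 6I) v_i.

One such chain is v_1 = [[0, 0, 1]]^T, v_2 = [[-1, 2, 1]]^T, v_3 = [[1, -1, -1]]^T. Check: (A - 6I) v_3 = [[0, 0, 0]]^T = 0.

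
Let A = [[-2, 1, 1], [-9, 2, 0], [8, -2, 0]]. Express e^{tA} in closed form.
e^{tA} = [[(1 - t)*e^{-t}, t*e^{-t}, t*e^{-t}], [(-3*t - 2*e^{3*t} + 2)*e^{-t}, (3*t + 1)*e^{-t}, (3*t - e^{3*t} + 1)*e^{-t}], [2*(t + e^{3*t} - 1)*e^{-t}, -2*t*e^{-t}, (-2*t + e^{3*t})*e^{-t}]]

A has Jordan form J = [[-1, 1, 0], [0, -1, 0], [0, 0, 2]] with A = PJP^{-1}, so e^{tA} = P e^{tJ} P^{-1}.

For a Jordan block J_k(λ), e^{tJ_k(λ)} = e^{λt} · (I + tN + t^2 N^2/2! + ... + t^{k-1} N^{k-1}/(k-1)!) where N is the nilpotent superdiagonal part.

Assembling the blocks and conjugating back gives the entries of e^{tA} as shown above.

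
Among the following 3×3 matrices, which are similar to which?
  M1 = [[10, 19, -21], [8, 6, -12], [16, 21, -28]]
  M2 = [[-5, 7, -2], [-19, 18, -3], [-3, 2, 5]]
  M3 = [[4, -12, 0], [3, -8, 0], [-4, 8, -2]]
Characteristic polynomials: χ_{M1} = (x + 4)^3, χ_{M2} = (x - 6)^3, χ_{M3} = (x + 2)^3.

{M1}: invariant factors (x + 4)^3.

{M2}: invariant factors (x - 6)^3.

{M3}: invariant factors x + 2, (x + 2)^2.

Matrices are similar if and only if their invariant-factor lists agree; the partition into similarity classes is {M1}, {M2}, {M3}.

3 classes: {M1}, {M2}, {M3}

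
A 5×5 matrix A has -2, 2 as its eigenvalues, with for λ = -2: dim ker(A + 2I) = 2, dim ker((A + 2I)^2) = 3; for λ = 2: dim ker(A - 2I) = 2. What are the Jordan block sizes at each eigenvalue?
λ = -2: successive nullity increments [2, 1] count blocks of size ≥ k; block sizes are [2, 1].
λ = 2: successive nullity increments [2] count blocks of size ≥ k; block sizes are [1, 1].

Jordan blocks: (-2, 2), (-2, 1), (2, 1), (2, 1)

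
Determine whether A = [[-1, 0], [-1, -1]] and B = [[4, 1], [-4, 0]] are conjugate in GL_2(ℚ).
No.

trace(A) = -2 but trace(B) = 4. The trace is a similarity invariant, so A and B are not similar.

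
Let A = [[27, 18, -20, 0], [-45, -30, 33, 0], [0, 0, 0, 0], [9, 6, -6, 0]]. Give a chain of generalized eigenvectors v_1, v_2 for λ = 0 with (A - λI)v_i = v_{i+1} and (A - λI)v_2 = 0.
v_1 = [[2, -2, 1, 1]]^T, v_2 = [[-2, 3, 0, 0]]^T

We seek v_1 ∈ ker(A^2) \ ker(A), then set v_{i+1} = A v_i.

One such chain is v_1 = [[2, -2, 1, 1]]^T, v_2 = [[-2, 3, 0, 0]]^T. Check: A v_2 = [[0, 0, 0, 0]]^T = 0.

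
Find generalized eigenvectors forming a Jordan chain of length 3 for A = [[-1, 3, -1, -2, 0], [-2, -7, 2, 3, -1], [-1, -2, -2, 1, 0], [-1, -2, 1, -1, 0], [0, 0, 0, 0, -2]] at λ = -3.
We seek v_1 ∈ ker((A + 3I)^3) \ ker((A + 3I)^2), then set v_{i+1} = (A + 3I) v_i.

One such chain is v_1 = [[0, 0, 1, 0, 0]]^T, v_2 = [[-1, 2, 1, 1, 0]]^T, v_3 = [[1, -1, -1, 0, 0]]^T. Check: (A + 3I) v_3 = [[0, 0, 0, 0, 0]]^T = 0.

v_1 = [[0, 0, 1, 0, 0]]^T, v_2 = [[-1, 2, 1, 1, 0]]^T, v_3 = [[1, -1, -1, 0, 0]]^T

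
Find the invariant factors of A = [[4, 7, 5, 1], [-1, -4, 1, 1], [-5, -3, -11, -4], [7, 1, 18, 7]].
The Jordan structure of A has elementary divisors (x + 1)^2, (x + 1)^2. Arranging the block sizes at each eigenvalue in decreasing order and taking row products gives the invariant factors.

Invariant factors (smallest first, each dividing the next): (x + 1)^2, (x + 1)^2.

Check: the last factor (x + 1)^2 is the minimal polynomial, and the product (x + 1)^4 is the characteristic polynomial.

(x + 1)^2, (x + 1)^2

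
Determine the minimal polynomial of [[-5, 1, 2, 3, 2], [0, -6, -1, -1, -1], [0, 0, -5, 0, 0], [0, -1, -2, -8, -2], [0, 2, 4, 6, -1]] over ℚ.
The characteristic polynomial factors as (x + 5)^5. The minimal polynomial is ∏(x - λ)^{k_λ} where k_λ is the size of the largest Jordan block at λ.

For λ = -5: rank(A + 5I) = 2, and the largest Jordan block has size 3 (the smallest k with rank((A + 5I)^k) = rank((A + 5I)^(k+1))).

So m_A(x) = (x + 5)^3.

m_A(x) = (x + 5)^3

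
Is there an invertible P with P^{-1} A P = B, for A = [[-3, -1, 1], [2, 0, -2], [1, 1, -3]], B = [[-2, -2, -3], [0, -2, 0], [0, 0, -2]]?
Two matrices over a field are similar if and only if they have the same invariant factors.

Both A and B have characteristic polynomial (x + 2)^3 and minimal polynomial (x + 2)^2. Computing further, both have invariant factors x + 2, (x + 2)^2. Hence A and B are similar.

Yes.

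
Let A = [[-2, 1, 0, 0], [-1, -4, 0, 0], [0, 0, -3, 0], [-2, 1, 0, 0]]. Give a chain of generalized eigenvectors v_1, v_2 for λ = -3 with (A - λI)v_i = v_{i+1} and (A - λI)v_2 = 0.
v_1 = [[0, 1, 0, 0]]^T, v_2 = [[1, -1, 0, 1]]^T

We seek v_1 ∈ ker((A + 3I)^2) \ ker(A + 3I), then set v_{i+1} = (A + 3I) v_i.

One such chain is v_1 = [[0, 1, 0, 0]]^T, v_2 = [[1, -1, 0, 1]]^T. Check: (A + 3I) v_2 = [[0, 0, 0, 0]]^T = 0.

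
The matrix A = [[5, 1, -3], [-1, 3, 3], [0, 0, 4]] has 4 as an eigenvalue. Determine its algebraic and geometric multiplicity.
algebraic multiplicity 3, geometric multiplicity 2

The characteristic polynomial is (x - 4)^3, so the factor x - 4 appears with exponent 3: the algebraic multiplicity is 3.

rank(A - 4I) = 1, so the eigenspace has dimension 3 - 1 = 2: the geometric multiplicity is 2.

Since 2 < 3, A is not diagonalizable.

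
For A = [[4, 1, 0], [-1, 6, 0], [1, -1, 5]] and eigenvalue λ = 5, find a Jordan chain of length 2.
v_1 = [[0, 1, 0]]^T, v_2 = [[1, 1, -1]]^T

We seek v_1 ∈ ker((A - 5I)^2) \ ker(A - 5I), then set v_{i+1} = (A - 5I) v_i.

One such chain is v_1 = [[0, 1, 0]]^T, v_2 = [[1, 1, -1]]^T. Check: (A - 5I) v_2 = [[0, 0, 0]]^T = 0.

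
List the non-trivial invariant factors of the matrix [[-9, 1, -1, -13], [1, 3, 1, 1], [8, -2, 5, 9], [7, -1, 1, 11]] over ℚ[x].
(x - 4)^3(x + 2)

The Jordan structure of A has elementary divisors (x + 2), (x - 4)^3. Arranging the block sizes at each eigenvalue in decreasing order and taking row products gives the invariant factors.

Invariant factors (smallest first, each dividing the next): (x - 4)^3(x + 2).

Check: the last factor (x - 4)^3(x + 2) is the minimal polynomial, and the product (x - 4)^3(x + 2) is the characteristic polynomial.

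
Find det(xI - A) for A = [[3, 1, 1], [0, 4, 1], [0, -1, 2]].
χ_A(x) = (x - 3)^3

xI - A = [[x - 3, -1, -1], [0, x - 4, -1], [0, 1, x - 2]].

Expanding det(xI - A) along the first row:
det(xI - A) = + (x - 3)·det([[x - 4, -1], [1, x - 2]]) - (-1)·det([[0, -1], [0, x - 2]]) + (-1)·det([[0, x - 4], [0, 1]]).

Evaluating gives χ_A(x) = x^3 - 9x^2 + 27x - 27 = (x - 3)^3.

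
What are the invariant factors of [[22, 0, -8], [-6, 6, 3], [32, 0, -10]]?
The Jordan structure of A has elementary divisors (x - 6)^2, (x - 6). Arranging the block sizes at each eigenvalue in decreasing order and taking row products gives the invariant factors.

Invariant factors (smallest first, each dividing the next): x - 6, (x - 6)^2.

Check: the last factor (x - 6)^2 is the minimal polynomial, and the product (x - 6)^3 is the characteristic polynomial.

x - 6, (x - 6)^2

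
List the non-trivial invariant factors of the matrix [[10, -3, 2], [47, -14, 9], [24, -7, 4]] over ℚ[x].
x^3

The Jordan structure of A has elementary divisors x^3. Arranging the block sizes at each eigenvalue in decreasing order and taking row products gives the invariant factors.

Invariant factors (smallest first, each dividing the next): x^3.

Check: the last factor x^3 is the minimal polynomial, and the product x^3 is the characteristic polynomial.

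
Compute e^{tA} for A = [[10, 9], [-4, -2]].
e^{tA} = [[(6*t + 1)*e^{4*t}, 9*t*e^{4*t}], [-4*t*e^{4*t}, (1 - 6*t)*e^{4*t}]]

A has Jordan form J = [[4, 1], [0, 4]] with A = PJP^{-1}, so e^{tA} = P e^{tJ} P^{-1}.

For a Jordan block J_k(λ), e^{tJ_k(λ)} = e^{λt} · (I + tN + t^2 N^2/2! + ... + t^{k-1} N^{k-1}/(k-1)!) where N is the nilpotent superdiagonal part.

Assembling the blocks and conjugating back gives the entries of e^{tA} as shown above.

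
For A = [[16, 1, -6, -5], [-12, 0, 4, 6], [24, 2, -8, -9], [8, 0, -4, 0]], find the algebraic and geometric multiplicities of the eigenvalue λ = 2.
The characteristic polynomial is (x - 2)^4, so the factor x - 2 appears with exponent 4: the algebraic multiplicity is 4.

rank(A - 2I) = 2, so the eigenspace has dimension 4 - 2 = 2: the geometric multiplicity is 2.

Since 2 < 4, A is not diagonalizable.

algebraic multiplicity 4, geometric multiplicity 2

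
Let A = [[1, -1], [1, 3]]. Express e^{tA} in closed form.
A has Jordan form J = [[2, 1], [0, 2]] with A = PJP^{-1}, so e^{tA} = P e^{tJ} P^{-1}.

For a Jordan block J_k(λ), e^{tJ_k(λ)} = e^{λt} · (I + tN + t^2 N^2/2! + ... + t^{k-1} N^{k-1}/(k-1)!) where N is the nilpotent superdiagonal part.

Assembling the blocks and conjugating back gives the entries of e^{tA} as shown above.

e^{tA} = [[(1 - t)*e^{2*t}, -t*e^{2*t}], [t*e^{2*t}, (t + 1)*e^{2*t}]]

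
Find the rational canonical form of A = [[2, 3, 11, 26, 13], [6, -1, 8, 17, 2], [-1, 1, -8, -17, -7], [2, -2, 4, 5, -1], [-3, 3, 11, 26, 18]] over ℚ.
R = [[5, 0, 0, 0, 0], [0, 0, 0, 0, 0], [0, 1, 0, 0, 25], [0, 0, 1, 0, -35], [0, 0, 0, 1, 11]]

The invariant factors of A (the non-unit diagonal entries of the Smith normal form of xI - A over ℚ[x]) are x - 5, x(x - 5)^2(x - 1), each dividing the next. The characteristic polynomial is their product, x(x - 5)^3(x - 1).

The rational canonical form is the block-diagonal matrix of companion matrices C(f_i):
R = [[5, 0, 0, 0, 0], [0, 0, 0, 0, 0], [0, 1, 0, 0, 25], [0, 0, 1, 0, -35], [0, 0, 0, 1, 11]].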